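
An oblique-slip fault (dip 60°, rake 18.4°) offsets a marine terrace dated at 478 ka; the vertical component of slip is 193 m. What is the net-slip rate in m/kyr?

1.48 m/kyr

dip-slip = throw / sin(dip) = 193 / sin(60°) = 222.9 m
net slip = dip-slip / sin(rake) = 222.9 / sin(18.4°) = 706 m
rate = 706 m / 478 ka = 0.00148 m/yr = 1.48 m/kyr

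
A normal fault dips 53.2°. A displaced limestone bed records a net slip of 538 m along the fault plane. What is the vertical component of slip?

431 m

throw = dip-slip × sin(dip) = 538 m × sin(53.2°) = 431 m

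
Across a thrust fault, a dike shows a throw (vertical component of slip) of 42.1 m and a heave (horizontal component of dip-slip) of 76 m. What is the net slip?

86.9 m

net slip = √(throw² + heave²) = √(42.1² + 76²) = 86.9 m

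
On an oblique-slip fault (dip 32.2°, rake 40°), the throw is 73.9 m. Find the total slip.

216 m

dip-slip = throw / sin(dip) = 73.9 / sin(32.2°) = 138.7 m
net slip = dip-slip / sin(rake) = 138.7 / sin(40°) = 216 m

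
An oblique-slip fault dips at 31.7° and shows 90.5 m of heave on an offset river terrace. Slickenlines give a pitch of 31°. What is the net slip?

dip-slip = heave / cos(dip) = 90.5 / cos(31.7°) = 106.4 m
net slip = dip-slip / sin(rake) = 106.4 / sin(31°) = 207 m

207 m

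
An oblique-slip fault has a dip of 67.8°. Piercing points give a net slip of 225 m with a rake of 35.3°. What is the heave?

49.1 m

dip-slip = net slip × sin(rake) = 225 m × sin(35.3°) = 130 m
heave = dip-slip × cos(dip) = 130 × cos(67.8°) = 49.1 m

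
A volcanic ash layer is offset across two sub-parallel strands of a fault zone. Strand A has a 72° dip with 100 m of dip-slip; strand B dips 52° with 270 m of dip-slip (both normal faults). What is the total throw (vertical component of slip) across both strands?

308 m

throw_A = 100 × sin(72°) = 95.11 m
throw_B = 270 × sin(52°) = 212.8 m
total = 95.11 + 212.8 = 308 m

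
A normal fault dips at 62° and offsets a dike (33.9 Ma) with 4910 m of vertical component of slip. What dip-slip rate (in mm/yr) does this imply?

dip-slip = throw / sin(dip) = 4910 m / sin(62°) = 5561 m
rate = 5561 m / 33.9 Ma = 0.000164 m/yr = 0.164 mm/yr

0.164 mm/yr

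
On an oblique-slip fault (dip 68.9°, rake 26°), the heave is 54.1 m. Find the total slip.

343 m

dip-slip = heave / cos(dip) = 54.1 / cos(68.9°) = 150.3 m
net slip = dip-slip / sin(rake) = 150.3 / sin(26°) = 343 m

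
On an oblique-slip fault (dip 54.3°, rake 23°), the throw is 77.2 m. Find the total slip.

243 m

dip-slip = throw / sin(dip) = 77.2 / sin(54.3°) = 95.06 m
net slip = dip-slip / sin(rake) = 95.06 / sin(23°) = 243 m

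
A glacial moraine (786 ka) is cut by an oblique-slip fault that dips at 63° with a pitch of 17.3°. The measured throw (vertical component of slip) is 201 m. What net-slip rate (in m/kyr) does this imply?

0.965 m/kyr

dip-slip = throw / sin(dip) = 201 / sin(63°) = 225.6 m
net slip = dip-slip / sin(rake) = 225.6 / sin(17.3°) = 758.6 m
rate = 758.6 m / 786 ka = 0.000965 m/yr = 0.965 m/kyr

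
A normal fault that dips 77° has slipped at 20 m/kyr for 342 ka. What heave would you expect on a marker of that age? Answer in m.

dip-slip = rate × time = 20 m/kyr × 342 ka = 6840 m
heave = dip-slip × cos(dip) = 6840 × cos(77°) = 1540 m

1540 m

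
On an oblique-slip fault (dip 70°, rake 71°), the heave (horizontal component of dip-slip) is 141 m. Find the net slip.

dip-slip = heave / cos(dip) = 141 / cos(70°) = 412.3 m
net slip = dip-slip / sin(rake) = 412.3 / sin(71°) = 436 m

436 m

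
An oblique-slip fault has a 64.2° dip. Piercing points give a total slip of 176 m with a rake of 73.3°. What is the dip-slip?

dip-slip = net slip × sin(rake) = 176 m × sin(73.3°) = 169 m

169 m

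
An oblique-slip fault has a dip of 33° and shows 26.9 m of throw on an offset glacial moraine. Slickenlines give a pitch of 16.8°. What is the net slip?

dip-slip = throw / sin(dip) = 26.9 / sin(33°) = 49.39 m
net slip = dip-slip / sin(rake) = 49.39 / sin(16.8°) = 171 m

171 m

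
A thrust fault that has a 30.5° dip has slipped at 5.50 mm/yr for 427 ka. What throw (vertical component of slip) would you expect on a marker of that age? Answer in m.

dip-slip = rate × time = 5.50 mm/yr × 427 ka = 2348 m
throw = dip-slip × sin(dip) = 2348 × sin(30.5°) = 1190 m

1190 m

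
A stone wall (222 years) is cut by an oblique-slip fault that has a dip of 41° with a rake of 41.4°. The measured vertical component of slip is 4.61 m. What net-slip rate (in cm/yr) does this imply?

4.79 cm/yr

dip-slip = throw / sin(dip) = 4.61 / sin(41°) = 7.027 m
net slip = dip-slip / sin(rake) = 7.027 / sin(41.4°) = 10.63 m
rate = 10.63 m / 222 years = 0.0479 m/yr = 4.79 cm/yr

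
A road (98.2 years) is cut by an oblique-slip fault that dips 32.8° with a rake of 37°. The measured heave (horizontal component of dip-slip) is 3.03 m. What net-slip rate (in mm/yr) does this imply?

dip-slip = heave / cos(dip) = 3.03 / cos(32.8°) = 3.605 m
net slip = dip-slip / sin(rake) = 3.605 / sin(37°) = 5.990 m
rate = 5.990 m / 98.2 years = 0.0610 m/yr = 61 mm/yr

61 mm/yr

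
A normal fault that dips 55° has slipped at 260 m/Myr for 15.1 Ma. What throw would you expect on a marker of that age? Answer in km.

3.22 km

dip-slip = rate × time = 260 m/Myr × 15.1 Ma = 3926 m
throw = dip-slip × sin(dip) = 3926 × sin(55°) = 3220 m = 3.22 km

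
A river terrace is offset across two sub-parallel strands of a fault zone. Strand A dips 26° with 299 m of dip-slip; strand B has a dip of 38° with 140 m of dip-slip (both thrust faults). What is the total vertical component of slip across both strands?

throw_A = 299 × sin(26°) = 131.1 m
throw_B = 140 × sin(38°) = 86.19 m
total = 131.1 + 86.19 = 217 m

217 m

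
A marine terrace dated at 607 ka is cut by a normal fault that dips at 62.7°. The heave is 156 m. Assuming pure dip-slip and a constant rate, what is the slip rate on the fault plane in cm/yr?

dip-slip = heave / cos(dip) = 156 m / cos(62.7°) = 340.1 m
rate = 340.1 m / 607 ka = 0.000560 m/yr = 0.0560 cm/yr

0.0560 cm/yr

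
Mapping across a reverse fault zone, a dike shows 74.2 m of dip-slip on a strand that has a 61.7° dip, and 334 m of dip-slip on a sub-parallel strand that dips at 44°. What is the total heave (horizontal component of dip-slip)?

275 m

heave_A = 74.2 × cos(61.7°) = 35.18 m
heave_B = 334 × cos(44°) = 240.3 m
total = 35.18 + 240.3 = 275 m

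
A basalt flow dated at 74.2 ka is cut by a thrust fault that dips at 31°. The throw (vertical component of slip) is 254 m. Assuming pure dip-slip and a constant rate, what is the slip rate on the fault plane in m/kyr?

dip-slip = throw / sin(dip) = 254 m / sin(31°) = 493.2 m
rate = 493.2 m / 74.2 ka = 0.00665 m/yr = 6.65 m/kyr

6.65 m/kyr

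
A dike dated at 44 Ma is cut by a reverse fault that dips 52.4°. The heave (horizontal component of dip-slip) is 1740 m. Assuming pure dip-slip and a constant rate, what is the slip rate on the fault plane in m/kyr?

dip-slip = heave / cos(dip) = 1740 m / cos(52.4°) = 2852 m
rate = 2852 m / 44 Ma = 0.0000648 m/yr = 0.0648 m/kyr

0.0648 m/kyr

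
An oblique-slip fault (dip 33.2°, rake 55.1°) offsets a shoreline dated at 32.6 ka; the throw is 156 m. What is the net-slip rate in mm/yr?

dip-slip = throw / sin(dip) = 156 / sin(33.2°) = 284.9 m
net slip = dip-slip / sin(rake) = 284.9 / sin(55.1°) = 347.4 m
rate = 347.4 m / 32.6 ka = 0.0107 m/yr = 10.7 mm/yr

10.7 mm/yr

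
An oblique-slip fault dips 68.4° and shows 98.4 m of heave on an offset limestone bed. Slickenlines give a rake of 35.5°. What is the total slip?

460 m

dip-slip = heave / cos(dip) = 98.4 / cos(68.4°) = 267.3 m
net slip = dip-slip / sin(rake) = 267.3 / sin(35.5°) = 460 m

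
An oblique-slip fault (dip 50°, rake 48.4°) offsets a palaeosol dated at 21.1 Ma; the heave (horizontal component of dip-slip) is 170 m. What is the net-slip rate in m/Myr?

dip-slip = heave / cos(dip) = 170 / cos(50°) = 264.5 m
net slip = dip-slip / sin(rake) = 264.5 / sin(48.4°) = 353.7 m
rate = 353.7 m / 21.1 Ma = 0.0000168 m/yr = 16.8 m/Myr

16.8 m/Myr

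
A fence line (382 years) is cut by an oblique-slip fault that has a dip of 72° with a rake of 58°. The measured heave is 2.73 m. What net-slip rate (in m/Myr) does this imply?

27300 m/Myr

dip-slip = heave / cos(dip) = 2.73 / cos(72°) = 8.834 m
net slip = dip-slip / sin(rake) = 8.834 / sin(58°) = 10.42 m
rate = 10.42 m / 382 years = 0.0273 m/yr = 27300 m/Myr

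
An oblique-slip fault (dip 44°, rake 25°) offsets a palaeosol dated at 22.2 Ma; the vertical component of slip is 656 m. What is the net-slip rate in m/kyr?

0.101 m/kyr

dip-slip = throw / sin(dip) = 656 / sin(44°) = 944.3 m
net slip = dip-slip / sin(rake) = 944.3 / sin(25°) = 2235 m
rate = 2235 m / 22.2 Ma = 0.000101 m/yr = 0.101 m/kyr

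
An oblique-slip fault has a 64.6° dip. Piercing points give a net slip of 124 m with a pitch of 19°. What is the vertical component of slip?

dip-slip = net slip × sin(rake) = 124 m × sin(19°) = 40.37 m
throw = dip-slip × sin(dip) = 40.37 × sin(64.6°) = 36.5 m

36.5 m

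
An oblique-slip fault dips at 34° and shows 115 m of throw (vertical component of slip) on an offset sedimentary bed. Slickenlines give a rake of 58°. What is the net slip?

243 m

dip-slip = throw / sin(dip) = 115 / sin(34°) = 205.7 m
net slip = dip-slip / sin(rake) = 205.7 / sin(58°) = 243 m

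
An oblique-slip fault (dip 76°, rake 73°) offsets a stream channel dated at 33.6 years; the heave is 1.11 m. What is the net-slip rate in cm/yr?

14.3 cm/yr

dip-slip = heave / cos(dip) = 1.11 / cos(76°) = 4.588 m
net slip = dip-slip / sin(rake) = 4.588 / sin(73°) = 4.798 m
rate = 4.798 m / 33.6 years = 0.143 m/yr = 14.3 cm/yr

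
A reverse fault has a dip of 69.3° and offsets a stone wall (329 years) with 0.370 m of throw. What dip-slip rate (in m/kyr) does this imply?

dip-slip = throw / sin(dip) = 0.370 m / sin(69.3°) = 0.3955 m
rate = 0.3955 m / 329 years = 0.00120 m/yr = 1.20 m/kyr

1.20 m/kyr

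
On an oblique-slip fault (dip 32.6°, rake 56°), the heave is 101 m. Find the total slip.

145 m

dip-slip = heave / cos(dip) = 101 / cos(32.6°) = 119.9 m
net slip = dip-slip / sin(rake) = 119.9 / sin(56°) = 145 m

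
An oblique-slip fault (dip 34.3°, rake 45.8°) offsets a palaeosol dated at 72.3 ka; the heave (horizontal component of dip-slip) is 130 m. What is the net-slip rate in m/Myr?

dip-slip = heave / cos(dip) = 130 / cos(34.3°) = 157.4 m
net slip = dip-slip / sin(rake) = 157.4 / sin(45.8°) = 219.5 m
rate = 219.5 m / 72.3 ka = 0.00304 m/yr = 3040 m/Myr

3040 m/Myr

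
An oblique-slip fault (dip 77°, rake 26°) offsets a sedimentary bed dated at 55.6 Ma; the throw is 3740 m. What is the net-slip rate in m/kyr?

dip-slip = throw / sin(dip) = 3740 / sin(77°) = 3838 m
net slip = dip-slip / sin(rake) = 3838 / sin(26°) = 8756 m
rate = 8756 m / 55.6 Ma = 0.000157 m/yr = 0.157 m/kyr

0.157 m/kyr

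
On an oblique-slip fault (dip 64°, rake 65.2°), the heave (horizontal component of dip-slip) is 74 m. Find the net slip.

186 m

dip-slip = heave / cos(dip) = 74 / cos(64°) = 168.8 m
net slip = dip-slip / sin(rake) = 168.8 / sin(65.2°) = 186 m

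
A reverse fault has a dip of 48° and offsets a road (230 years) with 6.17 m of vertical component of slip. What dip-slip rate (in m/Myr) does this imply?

36100 m/Myr

dip-slip = throw / sin(dip) = 6.17 m / sin(48°) = 8.303 m
rate = 8.303 m / 230 years = 0.0361 m/yr = 36100 m/Myr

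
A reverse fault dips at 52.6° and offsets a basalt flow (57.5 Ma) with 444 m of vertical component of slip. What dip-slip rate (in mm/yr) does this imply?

dip-slip = throw / sin(dip) = 444 m / sin(52.6°) = 558.9 m
rate = 558.9 m / 57.5 Ma = 0.00000972 m/yr = 0.00972 mm/yr

0.00972 mm/yr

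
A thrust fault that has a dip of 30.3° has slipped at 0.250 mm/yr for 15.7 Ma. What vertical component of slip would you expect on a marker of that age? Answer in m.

dip-slip = rate × time = 0.250 mm/yr × 15.7 Ma = 3925 m
throw = dip-slip × sin(dip) = 3925 × sin(30.3°) = 1980 m

1980 m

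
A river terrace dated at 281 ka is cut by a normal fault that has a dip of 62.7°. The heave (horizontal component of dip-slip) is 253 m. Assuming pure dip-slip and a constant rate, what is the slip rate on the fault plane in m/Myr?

dip-slip = heave / cos(dip) = 253 m / cos(62.7°) = 551.6 m
rate = 551.6 m / 281 ka = 0.00196 m/yr = 1960 m/Myr

1960 m/Myr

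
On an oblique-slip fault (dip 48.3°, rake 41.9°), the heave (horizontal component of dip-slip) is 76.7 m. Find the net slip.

dip-slip = heave / cos(dip) = 76.7 / cos(48.3°) = 115.3 m
net slip = dip-slip / sin(rake) = 115.3 / sin(41.9°) = 173 m

173 m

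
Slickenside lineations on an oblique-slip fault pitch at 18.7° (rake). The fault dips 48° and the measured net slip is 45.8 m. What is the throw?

dip-slip = net slip × sin(rake) = 45.8 m × sin(18.7°) = 14.68 m
throw = dip-slip × sin(dip) = 14.68 × sin(48°) = 10.9 m

10.9 m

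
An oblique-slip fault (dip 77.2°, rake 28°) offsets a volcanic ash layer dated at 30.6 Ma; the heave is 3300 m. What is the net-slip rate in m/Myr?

1040 m/Myr

dip-slip = heave / cos(dip) = 3300 / cos(77.2°) = 14900 m
net slip = dip-slip / sin(rake) = 14900 / sin(28°) = 31730 m
rate = 31730 m / 30.6 Ma = 0.00104 m/yr = 1040 m/Myr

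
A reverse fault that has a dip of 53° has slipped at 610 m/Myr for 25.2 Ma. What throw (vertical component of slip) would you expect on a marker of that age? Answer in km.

dip-slip = rate × time = 610 m/Myr × 25.2 Ma = 15370 m
throw = dip-slip × sin(dip) = 15370 × sin(53°) = 12300 m = 12.3 km

12.3 km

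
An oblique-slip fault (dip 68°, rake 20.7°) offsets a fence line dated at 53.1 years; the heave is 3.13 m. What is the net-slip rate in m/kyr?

445 m/kyr

dip-slip = heave / cos(dip) = 3.13 / cos(68°) = 8.355 m
net slip = dip-slip / sin(rake) = 8.355 / sin(20.7°) = 23.64 m
rate = 23.64 m / 53.1 years = 0.445 m/yr = 445 m/kyr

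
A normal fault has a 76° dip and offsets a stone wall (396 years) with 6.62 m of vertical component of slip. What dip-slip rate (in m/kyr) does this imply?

dip-slip = throw / sin(dip) = 6.62 m / sin(76°) = 6.823 m
rate = 6.823 m / 396 years = 0.0172 m/yr = 17.2 m/kyr

17.2 m/kyr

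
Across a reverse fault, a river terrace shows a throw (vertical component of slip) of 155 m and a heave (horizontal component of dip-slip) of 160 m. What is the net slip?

net slip = √(throw² + heave²) = √(155² + 160²) = 223 m

223 m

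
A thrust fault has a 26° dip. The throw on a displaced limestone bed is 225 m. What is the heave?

heave = throw / tan(dip) = 225 / tan(26°) = 461 m

461 m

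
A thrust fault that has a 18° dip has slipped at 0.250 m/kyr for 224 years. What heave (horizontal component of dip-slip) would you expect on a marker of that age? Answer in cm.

5.33 cm

dip-slip = rate × time = 0.250 m/kyr × 224 years = 0.05600 m
heave = dip-slip × cos(dip) = 0.05600 × cos(18°) = 0.0533 m = 5.33 cm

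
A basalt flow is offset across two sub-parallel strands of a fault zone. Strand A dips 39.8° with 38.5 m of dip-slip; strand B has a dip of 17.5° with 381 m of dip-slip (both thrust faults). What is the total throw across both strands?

139 m

throw_A = 38.5 × sin(39.8°) = 24.64 m
throw_B = 381 × sin(17.5°) = 114.6 m
total = 24.64 + 114.6 = 139 m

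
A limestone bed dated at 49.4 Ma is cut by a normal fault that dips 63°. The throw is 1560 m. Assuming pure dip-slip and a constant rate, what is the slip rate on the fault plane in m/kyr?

0.0354 m/kyr

dip-slip = throw / sin(dip) = 1560 m / sin(63°) = 1751 m
rate = 1751 m / 49.4 Ma = 0.0000354 m/yr = 0.0354 m/kyr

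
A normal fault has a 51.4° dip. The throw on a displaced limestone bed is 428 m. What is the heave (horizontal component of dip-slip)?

342 m

heave = throw / tan(dip) = 428 / tan(51.4°) = 342 m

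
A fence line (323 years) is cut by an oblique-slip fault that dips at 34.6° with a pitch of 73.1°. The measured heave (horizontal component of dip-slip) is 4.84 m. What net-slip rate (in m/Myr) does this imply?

dip-slip = heave / cos(dip) = 4.84 / cos(34.6°) = 5.880 m
net slip = dip-slip / sin(rake) = 5.880 / sin(73.1°) = 6.145 m
rate = 6.145 m / 323 years = 0.0190 m/yr = 19000 m/Myr

19000 m/Myr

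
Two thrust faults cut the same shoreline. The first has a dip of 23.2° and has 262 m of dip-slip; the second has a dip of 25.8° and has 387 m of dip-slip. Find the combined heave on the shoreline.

heave_A = 262 × cos(23.2°) = 240.8 m
heave_B = 387 × cos(25.8°) = 348.4 m
total = 240.8 + 348.4 = 589 m

589 m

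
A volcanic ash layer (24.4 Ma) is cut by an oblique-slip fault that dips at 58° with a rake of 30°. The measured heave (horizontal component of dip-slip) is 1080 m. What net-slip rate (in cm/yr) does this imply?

0.0167 cm/yr

dip-slip = heave / cos(dip) = 1080 / cos(58°) = 2038 m
net slip = dip-slip / sin(rake) = 2038 / sin(30°) = 4076 m
rate = 4076 m / 24.4 Ma = 0.000167 m/yr = 0.0167 cm/yr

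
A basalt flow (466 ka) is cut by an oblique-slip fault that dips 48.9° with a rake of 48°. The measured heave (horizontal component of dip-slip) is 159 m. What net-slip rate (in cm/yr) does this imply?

dip-slip = heave / cos(dip) = 159 / cos(48.9°) = 241.9 m
net slip = dip-slip / sin(rake) = 241.9 / sin(48°) = 325.5 m
rate = 325.5 m / 466 ka = 0.000698 m/yr = 0.0698 cm/yr

0.0698 cm/yr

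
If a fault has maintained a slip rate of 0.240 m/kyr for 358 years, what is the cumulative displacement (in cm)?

slip = rate × time = 0.240 m/kyr × 358 years = 0.0859 m = 8.59 cm

8.59 cm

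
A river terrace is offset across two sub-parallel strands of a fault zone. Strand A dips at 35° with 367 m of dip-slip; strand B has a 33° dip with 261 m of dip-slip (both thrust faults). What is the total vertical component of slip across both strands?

throw_A = 367 × sin(35°) = 210.5 m
throw_B = 261 × sin(33°) = 142.2 m
total = 210.5 + 142.2 = 353 m

353 m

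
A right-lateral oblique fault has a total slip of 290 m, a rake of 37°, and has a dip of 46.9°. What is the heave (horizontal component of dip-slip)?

119 m

dip-slip = net slip × sin(rake) = 290 m × sin(37°) = 174.5 m
heave = dip-slip × cos(dip) = 174.5 × cos(46.9°) = 119 m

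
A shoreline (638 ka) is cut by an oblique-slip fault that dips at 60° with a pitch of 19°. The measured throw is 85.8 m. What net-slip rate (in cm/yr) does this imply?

0.0477 cm/yr

dip-slip = throw / sin(dip) = 85.8 / sin(60°) = 99.07 m
net slip = dip-slip / sin(rake) = 99.07 / sin(19°) = 304.3 m
rate = 304.3 m / 638 ka = 0.000477 m/yr = 0.0477 cm/yr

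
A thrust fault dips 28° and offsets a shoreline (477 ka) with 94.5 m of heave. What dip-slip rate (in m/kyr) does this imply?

0.224 m/kyr

dip-slip = heave / cos(dip) = 94.5 m / cos(28°) = 107 m
rate = 107 m / 477 ka = 0.000224 m/yr = 0.224 m/kyr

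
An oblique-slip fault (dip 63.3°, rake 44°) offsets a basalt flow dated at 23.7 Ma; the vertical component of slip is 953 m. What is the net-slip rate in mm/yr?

dip-slip = throw / sin(dip) = 953 / sin(63.3°) = 1067 m
net slip = dip-slip / sin(rake) = 1067 / sin(44°) = 1536 m
rate = 1536 m / 23.7 Ma = 0.0000648 m/yr = 0.0648 mm/yr

0.0648 mm/yr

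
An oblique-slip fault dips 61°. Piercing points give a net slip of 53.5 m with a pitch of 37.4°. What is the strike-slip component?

42.5 m

strike-slip = net slip × cos(rake) = 53.5 m × cos(37.4°) = 42.5 m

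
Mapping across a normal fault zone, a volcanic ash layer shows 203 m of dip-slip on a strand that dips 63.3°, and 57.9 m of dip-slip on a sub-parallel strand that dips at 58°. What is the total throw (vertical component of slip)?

230 m

throw_A = 203 × sin(63.3°) = 181.4 m
throw_B = 57.9 × sin(58°) = 49.10 m
total = 181.4 + 49.10 = 230 m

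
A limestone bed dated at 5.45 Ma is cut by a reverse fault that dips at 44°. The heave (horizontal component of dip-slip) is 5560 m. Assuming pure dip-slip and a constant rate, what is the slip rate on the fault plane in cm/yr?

dip-slip = heave / cos(dip) = 5560 m / cos(44°) = 7729 m
rate = 7729 m / 5.45 Ma = 0.00142 m/yr = 0.142 cm/yr

0.142 cm/yr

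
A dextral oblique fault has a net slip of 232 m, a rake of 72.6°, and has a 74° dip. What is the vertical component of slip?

213 m

dip-slip = net slip × sin(rake) = 232 m × sin(72.6°) = 221.4 m
throw = dip-slip × sin(dip) = 221.4 × sin(74°) = 213 m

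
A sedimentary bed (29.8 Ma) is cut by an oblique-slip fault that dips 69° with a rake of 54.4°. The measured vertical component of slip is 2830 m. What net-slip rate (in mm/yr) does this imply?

dip-slip = throw / sin(dip) = 2830 / sin(69°) = 3031 m
net slip = dip-slip / sin(rake) = 3031 / sin(54.4°) = 3728 m
rate = 3728 m / 29.8 Ma = 0.000125 m/yr = 0.125 mm/yr

0.125 mm/yr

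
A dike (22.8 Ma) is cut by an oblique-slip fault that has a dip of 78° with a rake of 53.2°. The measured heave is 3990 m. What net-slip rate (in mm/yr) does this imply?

dip-slip = heave / cos(dip) = 3990 / cos(78°) = 19190 m
net slip = dip-slip / sin(rake) = 19190 / sin(53.2°) = 23970 m
rate = 23970 m / 22.8 Ma = 0.00105 m/yr = 1.05 mm/yr

1.05 mm/yr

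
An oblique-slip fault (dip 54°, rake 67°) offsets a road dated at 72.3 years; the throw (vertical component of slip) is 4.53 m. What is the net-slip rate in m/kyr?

84.1 m/kyr

dip-slip = throw / sin(dip) = 4.53 / sin(54°) = 5.599 m
net slip = dip-slip / sin(rake) = 5.599 / sin(67°) = 6.083 m
rate = 6.083 m / 72.3 years = 0.0841 m/yr = 84.1 m/kyr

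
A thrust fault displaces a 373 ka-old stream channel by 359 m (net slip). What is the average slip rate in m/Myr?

962 m/Myr

rate = 359 m / 373 ka = 0.000962 m/yr = 962 m/Myr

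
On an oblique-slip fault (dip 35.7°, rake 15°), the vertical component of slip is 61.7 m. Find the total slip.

dip-slip = throw / sin(dip) = 61.7 / sin(35.7°) = 105.7 m
net slip = dip-slip / sin(rake) = 105.7 / sin(15°) = 409 m

409 m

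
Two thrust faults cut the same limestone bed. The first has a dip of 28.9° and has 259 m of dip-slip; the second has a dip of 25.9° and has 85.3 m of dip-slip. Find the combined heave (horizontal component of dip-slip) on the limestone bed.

heave_A = 259 × cos(28.9°) = 226.7 m
heave_B = 85.3 × cos(25.9°) = 76.73 m
total = 226.7 + 76.73 = 303 m

303 m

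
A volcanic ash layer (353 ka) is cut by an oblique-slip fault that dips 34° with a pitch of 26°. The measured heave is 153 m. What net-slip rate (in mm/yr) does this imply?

1.19 mm/yr

dip-slip = heave / cos(dip) = 153 / cos(34°) = 184.6 m
net slip = dip-slip / sin(rake) = 184.6 / sin(26°) = 421 m
rate = 421 m / 353 ka = 0.00119 m/yr = 1.19 mm/yr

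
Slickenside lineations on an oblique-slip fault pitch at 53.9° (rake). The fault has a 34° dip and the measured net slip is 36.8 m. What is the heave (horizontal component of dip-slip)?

dip-slip = net slip × sin(rake) = 36.8 m × sin(53.9°) = 29.73 m
heave = dip-slip × cos(dip) = 29.73 × cos(34°) = 24.7 m

24.7 m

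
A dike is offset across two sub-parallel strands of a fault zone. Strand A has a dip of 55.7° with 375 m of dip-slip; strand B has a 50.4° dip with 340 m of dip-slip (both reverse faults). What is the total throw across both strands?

572 m

throw_A = 375 × sin(55.7°) = 309.8 m
throw_B = 340 × sin(50.4°) = 262 m
total = 309.8 + 262 = 572 m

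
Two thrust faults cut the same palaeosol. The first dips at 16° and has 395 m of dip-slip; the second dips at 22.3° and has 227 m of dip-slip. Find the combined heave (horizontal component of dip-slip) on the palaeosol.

heave_A = 395 × cos(16°) = 379.7 m
heave_B = 227 × cos(22.3°) = 210 m
total = 379.7 + 210 = 590 m

590 m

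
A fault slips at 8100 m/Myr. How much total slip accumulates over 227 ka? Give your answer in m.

1840 m

slip = rate × time = 8100 m/Myr × 227 ka = 1840 m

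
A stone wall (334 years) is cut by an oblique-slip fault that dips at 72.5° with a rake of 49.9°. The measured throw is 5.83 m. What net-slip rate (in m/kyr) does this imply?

dip-slip = throw / sin(dip) = 5.83 / sin(72.5°) = 6.113 m
net slip = dip-slip / sin(rake) = 6.113 / sin(49.9°) = 7.992 m
rate = 7.992 m / 334 years = 0.0239 m/yr = 23.9 m/kyr

23.9 m/kyr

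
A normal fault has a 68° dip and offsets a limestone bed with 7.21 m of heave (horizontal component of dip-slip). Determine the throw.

17.8 m

throw = heave × tan(dip) = 7.21 × tan(68°) = 17.8 m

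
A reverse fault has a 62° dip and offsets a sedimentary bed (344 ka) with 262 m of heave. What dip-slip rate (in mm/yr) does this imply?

1.62 mm/yr

dip-slip = heave / cos(dip) = 262 m / cos(62°) = 558.1 m
rate = 558.1 m / 344 ka = 0.00162 m/yr = 1.62 mm/yr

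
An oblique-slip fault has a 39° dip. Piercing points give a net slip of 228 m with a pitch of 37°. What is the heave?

107 m

dip-slip = net slip × sin(rake) = 228 m × sin(37°) = 137.2 m
heave = dip-slip × cos(dip) = 137.2 × cos(39°) = 107 m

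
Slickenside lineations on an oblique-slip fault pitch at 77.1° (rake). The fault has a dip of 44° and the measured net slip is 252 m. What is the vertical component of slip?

dip-slip = net slip × sin(rake) = 252 m × sin(77.1°) = 245.6 m
throw = dip-slip × sin(dip) = 245.6 × sin(44°) = 171 m

171 m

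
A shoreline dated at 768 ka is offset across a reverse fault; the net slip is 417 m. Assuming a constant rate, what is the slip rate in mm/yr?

0.543 mm/yr

rate = 417 m / 768 ka = 0.000543 m/yr = 0.543 mm/yr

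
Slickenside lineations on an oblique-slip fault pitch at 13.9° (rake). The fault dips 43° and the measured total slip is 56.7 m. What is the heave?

dip-slip = net slip × sin(rake) = 56.7 m × sin(13.9°) = 13.62 m
heave = dip-slip × cos(dip) = 13.62 × cos(43°) = 9.96 m

9.96 m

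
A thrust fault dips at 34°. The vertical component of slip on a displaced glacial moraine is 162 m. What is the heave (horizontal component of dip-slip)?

240 m

heave = throw / tan(dip) = 162 / tan(34°) = 240 m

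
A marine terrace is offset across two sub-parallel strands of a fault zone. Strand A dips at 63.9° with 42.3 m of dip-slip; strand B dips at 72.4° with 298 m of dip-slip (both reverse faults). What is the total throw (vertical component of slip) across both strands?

throw_A = 42.3 × sin(63.9°) = 37.99 m
throw_B = 298 × sin(72.4°) = 284.1 m
total = 37.99 + 284.1 = 322 m

322 m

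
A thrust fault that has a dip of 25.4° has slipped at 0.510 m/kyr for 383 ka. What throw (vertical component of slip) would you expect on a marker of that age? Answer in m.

dip-slip = rate × time = 0.510 m/kyr × 383 ka = 195.3 m
throw = dip-slip × sin(dip) = 195.3 × sin(25.4°) = 83.8 m

83.8 m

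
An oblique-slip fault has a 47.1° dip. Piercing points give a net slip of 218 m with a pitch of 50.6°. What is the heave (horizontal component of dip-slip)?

dip-slip = net slip × sin(rake) = 218 m × sin(50.6°) = 168.5 m
heave = dip-slip × cos(dip) = 168.5 × cos(47.1°) = 115 m

115 m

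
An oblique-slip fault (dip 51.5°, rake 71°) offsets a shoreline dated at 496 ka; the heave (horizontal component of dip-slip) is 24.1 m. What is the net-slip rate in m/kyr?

0.0825 m/kyr

dip-slip = heave / cos(dip) = 24.1 / cos(51.5°) = 38.71 m
net slip = dip-slip / sin(rake) = 38.71 / sin(71°) = 40.94 m
rate = 40.94 m / 496 ka = 0.0000825 m/yr = 0.0825 m/kyr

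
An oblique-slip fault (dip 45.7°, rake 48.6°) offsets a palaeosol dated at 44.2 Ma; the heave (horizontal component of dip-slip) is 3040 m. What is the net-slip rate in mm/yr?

dip-slip = heave / cos(dip) = 3040 / cos(45.7°) = 4353 m
net slip = dip-slip / sin(rake) = 4353 / sin(48.6°) = 5803 m
rate = 5803 m / 44.2 Ma = 0.000131 m/yr = 0.131 mm/yr

0.131 mm/yr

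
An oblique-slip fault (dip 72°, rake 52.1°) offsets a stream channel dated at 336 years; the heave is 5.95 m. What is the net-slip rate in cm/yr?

7.26 cm/yr

dip-slip = heave / cos(dip) = 5.95 / cos(72°) = 19.25 m
net slip = dip-slip / sin(rake) = 19.25 / sin(52.1°) = 24.40 m
rate = 24.40 m / 336 years = 0.0726 m/yr = 7.26 cm/yr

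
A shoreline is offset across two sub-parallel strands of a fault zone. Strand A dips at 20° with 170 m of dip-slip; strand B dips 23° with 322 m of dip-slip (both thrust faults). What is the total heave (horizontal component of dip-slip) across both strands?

heave_A = 170 × cos(20°) = 159.7 m
heave_B = 322 × cos(23°) = 296.4 m
total = 159.7 + 296.4 = 456 m

456 m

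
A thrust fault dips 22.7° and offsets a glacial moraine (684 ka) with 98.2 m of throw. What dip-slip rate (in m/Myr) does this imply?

dip-slip = throw / sin(dip) = 98.2 m / sin(22.7°) = 254.5 m
rate = 254.5 m / 684 ka = 0.000372 m/yr = 372 m/Myr

372 m/Myr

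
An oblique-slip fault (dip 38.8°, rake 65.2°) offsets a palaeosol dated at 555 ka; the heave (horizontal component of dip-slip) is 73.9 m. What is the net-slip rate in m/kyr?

0.188 m/kyr

dip-slip = heave / cos(dip) = 73.9 / cos(38.8°) = 94.82 m
net slip = dip-slip / sin(rake) = 94.82 / sin(65.2°) = 104.5 m
rate = 104.5 m / 555 ka = 0.000188 m/yr = 0.188 m/kyr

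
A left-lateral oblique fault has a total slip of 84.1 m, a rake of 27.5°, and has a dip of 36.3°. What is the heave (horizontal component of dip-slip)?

dip-slip = net slip × sin(rake) = 84.1 m × sin(27.5°) = 38.83 m
heave = dip-slip × cos(dip) = 38.83 × cos(36.3°) = 31.3 m

31.3 m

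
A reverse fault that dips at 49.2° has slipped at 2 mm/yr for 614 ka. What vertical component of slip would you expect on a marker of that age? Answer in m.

930 m

dip-slip = rate × time = 2 mm/yr × 614 ka = 1228 m
throw = dip-slip × sin(dip) = 1228 × sin(49.2°) = 930 m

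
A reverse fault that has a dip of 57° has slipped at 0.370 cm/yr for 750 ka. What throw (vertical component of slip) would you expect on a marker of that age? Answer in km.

2.33 km

dip-slip = rate × time = 0.370 cm/yr × 750 ka = 2775 m
throw = dip-slip × sin(dip) = 2775 × sin(57°) = 2330 m = 2.33 km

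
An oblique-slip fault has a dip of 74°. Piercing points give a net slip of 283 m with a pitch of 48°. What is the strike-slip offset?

strike-slip = net slip × cos(rake) = 283 m × cos(48°) = 189 m

189 m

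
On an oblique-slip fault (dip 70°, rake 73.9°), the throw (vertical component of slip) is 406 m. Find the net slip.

450 m

dip-slip = throw / sin(dip) = 406 / sin(70°) = 432.1 m
net slip = dip-slip / sin(rake) = 432.1 / sin(73.9°) = 450 m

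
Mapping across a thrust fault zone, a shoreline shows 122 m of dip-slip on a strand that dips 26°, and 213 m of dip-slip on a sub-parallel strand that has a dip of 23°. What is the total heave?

heave_A = 122 × cos(26°) = 109.7 m
heave_B = 213 × cos(23°) = 196.1 m
total = 109.7 + 196.1 = 306 m

306 m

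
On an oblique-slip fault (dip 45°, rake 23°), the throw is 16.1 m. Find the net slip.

58.3 m

dip-slip = throw / sin(dip) = 16.1 / sin(45°) = 22.77 m
net slip = dip-slip / sin(rake) = 22.77 / sin(23°) = 58.3 m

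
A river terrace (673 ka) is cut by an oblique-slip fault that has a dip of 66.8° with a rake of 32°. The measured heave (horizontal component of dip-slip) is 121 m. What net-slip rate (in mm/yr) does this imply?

0.861 mm/yr

dip-slip = heave / cos(dip) = 121 / cos(66.8°) = 307.2 m
net slip = dip-slip / sin(rake) = 307.2 / sin(32°) = 579.6 m
rate = 579.6 m / 673 ka = 0.000861 m/yr = 0.861 mm/yr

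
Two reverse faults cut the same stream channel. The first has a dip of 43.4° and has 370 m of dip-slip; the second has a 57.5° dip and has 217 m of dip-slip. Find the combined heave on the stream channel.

heave_A = 370 × cos(43.4°) = 268.8 m
heave_B = 217 × cos(57.5°) = 116.6 m
total = 268.8 + 116.6 = 385 m

385 m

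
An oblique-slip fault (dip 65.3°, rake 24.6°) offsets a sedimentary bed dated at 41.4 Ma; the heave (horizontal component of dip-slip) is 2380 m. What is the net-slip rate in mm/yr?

0.330 mm/yr

dip-slip = heave / cos(dip) = 2380 / cos(65.3°) = 5696 m
net slip = dip-slip / sin(rake) = 5696 / sin(24.6°) = 13680 m
rate = 13680 m / 41.4 Ma = 0.000330 m/yr = 0.330 mm/yr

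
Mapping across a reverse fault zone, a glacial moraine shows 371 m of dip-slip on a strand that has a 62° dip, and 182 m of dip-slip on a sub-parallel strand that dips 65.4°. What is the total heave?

heave_A = 371 × cos(62°) = 174.2 m
heave_B = 182 × cos(65.4°) = 75.76 m
total = 174.2 + 75.76 = 250 m

250 m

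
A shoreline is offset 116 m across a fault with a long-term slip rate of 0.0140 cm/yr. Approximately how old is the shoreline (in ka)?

age = offset / rate = 116 m / (0.0140 cm/yr) = 829000 yr = 829 ka

829 ka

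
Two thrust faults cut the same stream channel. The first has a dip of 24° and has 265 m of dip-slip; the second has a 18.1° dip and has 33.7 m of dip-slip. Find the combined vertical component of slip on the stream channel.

118 m

throw_A = 265 × sin(24°) = 107.8 m
throw_B = 33.7 × sin(18.1°) = 10.47 m
total = 107.8 + 10.47 = 118 m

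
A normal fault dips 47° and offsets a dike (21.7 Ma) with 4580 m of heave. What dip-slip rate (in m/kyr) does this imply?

0.309 m/kyr

dip-slip = heave / cos(dip) = 4580 m / cos(47°) = 6716 m
rate = 6716 m / 21.7 Ma = 0.000309 m/yr = 0.309 m/kyr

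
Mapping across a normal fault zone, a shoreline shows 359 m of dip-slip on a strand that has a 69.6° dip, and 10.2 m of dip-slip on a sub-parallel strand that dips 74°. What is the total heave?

heave_A = 359 × cos(69.6°) = 125.1 m
heave_B = 10.2 × cos(74°) = 2.812 m
total = 125.1 + 2.812 = 128 m

128 m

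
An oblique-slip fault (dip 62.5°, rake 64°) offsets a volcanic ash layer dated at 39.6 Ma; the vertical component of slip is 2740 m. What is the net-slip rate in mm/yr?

dip-slip = throw / sin(dip) = 2740 / sin(62.5°) = 3089 m
net slip = dip-slip / sin(rake) = 3089 / sin(64°) = 3437 m
rate = 3437 m / 39.6 Ma = 0.0000868 m/yr = 0.0868 mm/yr

0.0868 mm/yr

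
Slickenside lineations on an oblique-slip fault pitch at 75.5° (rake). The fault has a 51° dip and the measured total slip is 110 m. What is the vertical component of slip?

82.8 m

dip-slip = net slip × sin(rake) = 110 m × sin(75.5°) = 106.5 m
throw = dip-slip × sin(dip) = 106.5 × sin(51°) = 82.8 m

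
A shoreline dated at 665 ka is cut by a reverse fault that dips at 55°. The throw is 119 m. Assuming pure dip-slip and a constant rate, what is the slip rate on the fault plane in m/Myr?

218 m/Myr

dip-slip = throw / sin(dip) = 119 m / sin(55°) = 145.3 m
rate = 145.3 m / 665 ka = 0.000218 m/yr = 218 m/Myr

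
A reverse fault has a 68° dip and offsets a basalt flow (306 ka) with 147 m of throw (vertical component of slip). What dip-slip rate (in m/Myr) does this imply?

518 m/Myr

dip-slip = throw / sin(dip) = 147 m / sin(68°) = 158.5 m
rate = 158.5 m / 306 ka = 0.000518 m/yr = 518 m/Myr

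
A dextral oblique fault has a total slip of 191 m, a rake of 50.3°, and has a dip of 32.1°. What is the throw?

dip-slip = net slip × sin(rake) = 191 m × sin(50.3°) = 147 m
throw = dip-slip × sin(dip) = 147 × sin(32.1°) = 78.1 m

78.1 m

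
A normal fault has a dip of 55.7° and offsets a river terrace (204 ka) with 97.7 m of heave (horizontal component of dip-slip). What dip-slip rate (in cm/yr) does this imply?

0.0850 cm/yr

dip-slip = heave / cos(dip) = 97.7 m / cos(55.7°) = 173.4 m
rate = 173.4 m / 204 ka = 0.000850 m/yr = 0.0850 cm/yr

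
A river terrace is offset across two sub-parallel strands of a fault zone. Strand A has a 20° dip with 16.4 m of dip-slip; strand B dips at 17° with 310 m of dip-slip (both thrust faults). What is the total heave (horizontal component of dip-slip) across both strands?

heave_A = 16.4 × cos(20°) = 15.41 m
heave_B = 310 × cos(17°) = 296.5 m
total = 15.41 + 296.5 = 312 m

312 m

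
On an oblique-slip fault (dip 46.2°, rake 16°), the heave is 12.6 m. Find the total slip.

dip-slip = heave / cos(dip) = 12.6 / cos(46.2°) = 18.20 m
net slip = dip-slip / sin(rake) = 18.20 / sin(16°) = 66 m

66 m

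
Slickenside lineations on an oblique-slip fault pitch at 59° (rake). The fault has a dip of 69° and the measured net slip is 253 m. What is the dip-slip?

dip-slip = net slip × sin(rake) = 253 m × sin(59°) = 217 m

217 m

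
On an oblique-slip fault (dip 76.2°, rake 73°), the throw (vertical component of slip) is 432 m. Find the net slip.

465 m

dip-slip = throw / sin(dip) = 432 / sin(76.2°) = 444.8 m
net slip = dip-slip / sin(rake) = 444.8 / sin(73°) = 465 m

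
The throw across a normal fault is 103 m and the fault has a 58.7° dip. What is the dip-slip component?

121 m

dip-slip = throw / sin(dip) = 103 / sin(58.7°) = 121 m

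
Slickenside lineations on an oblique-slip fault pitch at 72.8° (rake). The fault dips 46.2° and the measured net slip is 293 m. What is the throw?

202 m

dip-slip = net slip × sin(rake) = 293 m × sin(72.8°) = 279.9 m
throw = dip-slip × sin(dip) = 279.9 × sin(46.2°) = 202 m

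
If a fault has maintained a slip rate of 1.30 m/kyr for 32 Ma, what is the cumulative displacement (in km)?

slip = rate × time = 1.30 m/kyr × 32 Ma = 41600 m = 41.6 km

41.6 km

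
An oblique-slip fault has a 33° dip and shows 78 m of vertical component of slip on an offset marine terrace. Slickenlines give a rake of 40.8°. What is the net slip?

dip-slip = throw / sin(dip) = 78 / sin(33°) = 143.2 m
net slip = dip-slip / sin(rake) = 143.2 / sin(40.8°) = 219 m

219 m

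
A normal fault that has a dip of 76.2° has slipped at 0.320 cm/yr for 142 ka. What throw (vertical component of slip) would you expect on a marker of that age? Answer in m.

441 m

dip-slip = rate × time = 0.320 cm/yr × 142 ka = 454.4 m
throw = dip-slip × sin(dip) = 454.4 × sin(76.2°) = 441 m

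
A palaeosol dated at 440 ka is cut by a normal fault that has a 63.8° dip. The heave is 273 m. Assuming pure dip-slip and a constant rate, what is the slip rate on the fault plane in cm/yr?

dip-slip = heave / cos(dip) = 273 m / cos(63.8°) = 618.3 m
rate = 618.3 m / 440 ka = 0.00141 m/yr = 0.141 cm/yr

0.141 cm/yr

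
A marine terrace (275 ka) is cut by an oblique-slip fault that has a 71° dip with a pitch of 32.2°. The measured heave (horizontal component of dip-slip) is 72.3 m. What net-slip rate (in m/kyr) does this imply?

1.52 m/kyr

dip-slip = heave / cos(dip) = 72.3 / cos(71°) = 222.1 m
net slip = dip-slip / sin(rake) = 222.1 / sin(32.2°) = 416.7 m
rate = 416.7 m / 275 ka = 0.00152 m/yr = 1.52 m/kyr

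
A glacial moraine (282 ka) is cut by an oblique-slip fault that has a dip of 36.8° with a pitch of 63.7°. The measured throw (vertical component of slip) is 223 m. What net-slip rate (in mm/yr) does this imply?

dip-slip = throw / sin(dip) = 223 / sin(36.8°) = 372.3 m
net slip = dip-slip / sin(rake) = 372.3 / sin(63.7°) = 415.3 m
rate = 415.3 m / 282 ka = 0.00147 m/yr = 1.47 mm/yr

1.47 mm/yr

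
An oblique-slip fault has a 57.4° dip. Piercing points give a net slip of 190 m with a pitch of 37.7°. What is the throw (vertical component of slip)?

dip-slip = net slip × sin(rake) = 190 m × sin(37.7°) = 116.2 m
throw = dip-slip × sin(dip) = 116.2 × sin(57.4°) = 97.9 m

97.9 m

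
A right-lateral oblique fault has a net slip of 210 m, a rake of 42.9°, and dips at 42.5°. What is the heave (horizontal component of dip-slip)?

105 m

dip-slip = net slip × sin(rake) = 210 m × sin(42.9°) = 143 m
heave = dip-slip × cos(dip) = 143 × cos(42.5°) = 105 m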